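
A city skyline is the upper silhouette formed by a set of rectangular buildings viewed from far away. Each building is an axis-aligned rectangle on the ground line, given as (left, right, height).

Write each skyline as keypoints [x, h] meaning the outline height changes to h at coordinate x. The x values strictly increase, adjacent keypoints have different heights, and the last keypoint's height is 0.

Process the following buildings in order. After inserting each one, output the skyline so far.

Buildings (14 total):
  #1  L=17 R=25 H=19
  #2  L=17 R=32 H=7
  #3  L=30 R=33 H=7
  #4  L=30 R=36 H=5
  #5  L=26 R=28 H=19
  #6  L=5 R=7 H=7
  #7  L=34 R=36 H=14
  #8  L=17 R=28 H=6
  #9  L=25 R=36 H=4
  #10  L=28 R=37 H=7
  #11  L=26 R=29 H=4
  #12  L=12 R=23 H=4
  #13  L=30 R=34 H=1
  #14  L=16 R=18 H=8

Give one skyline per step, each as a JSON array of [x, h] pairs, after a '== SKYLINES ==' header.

== SKYLINES ==
[[17,19],[25,0]]
[[17,19],[25,7],[32,0]]
[[17,19],[25,7],[33,0]]
[[17,19],[25,7],[33,5],[36,0]]
[[17,19],[25,7],[26,19],[28,7],[33,5],[36,0]]
[[5,7],[7,0],[17,19],[25,7],[26,19],[28,7],[33,5],[36,0]]
[[5,7],[7,0],[17,19],[25,7],[26,19],[28,7],[33,5],[34,14],[36,0]]
[[5,7],[7,0],[17,19],[25,7],[26,19],[28,7],[33,5],[34,14],[36,0]]
[[5,7],[7,0],[17,19],[25,7],[26,19],[28,7],[33,5],[34,14],[36,0]]
[[5,7],[7,0],[17,19],[25,7],[26,19],[28,7],[34,14],[36,7],[37,0]]
[[5,7],[7,0],[17,19],[25,7],[26,19],[28,7],[34,14],[36,7],[37,0]]
[[5,7],[7,0],[12,4],[17,19],[25,7],[26,19],[28,7],[34,14],[36,7],[37,0]]
[[5,7],[7,0],[12,4],[17,19],[25,7],[26,19],[28,7],[34,14],[36,7],[37,0]]
[[5,7],[7,0],[12,4],[16,8],[17,19],[25,7],[26,19],[28,7],[34,14],[36,7],[37,0]]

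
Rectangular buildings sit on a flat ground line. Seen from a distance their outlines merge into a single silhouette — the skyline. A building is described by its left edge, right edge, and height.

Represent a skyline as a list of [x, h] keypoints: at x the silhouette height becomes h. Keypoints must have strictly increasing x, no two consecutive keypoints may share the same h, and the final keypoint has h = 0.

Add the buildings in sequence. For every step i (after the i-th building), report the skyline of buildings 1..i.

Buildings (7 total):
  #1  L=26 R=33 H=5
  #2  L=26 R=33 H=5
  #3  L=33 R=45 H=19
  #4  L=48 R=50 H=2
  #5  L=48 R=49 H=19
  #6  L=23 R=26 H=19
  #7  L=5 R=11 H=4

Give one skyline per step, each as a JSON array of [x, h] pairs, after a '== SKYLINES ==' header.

== SKYLINES ==
[[26,5],[33,0]]
[[26,5],[33,0]]
[[26,5],[33,19],[45,0]]
[[26,5],[33,19],[45,0],[48,2],[50,0]]
[[26,5],[33,19],[45,0],[48,19],[49,2],[50,0]]
[[23,19],[26,5],[33,19],[45,0],[48,19],[49,2],[50,0]]
[[5,4],[11,0],[23,19],[26,5],[33,19],[45,0],[48,19],[49,2],[50,0]]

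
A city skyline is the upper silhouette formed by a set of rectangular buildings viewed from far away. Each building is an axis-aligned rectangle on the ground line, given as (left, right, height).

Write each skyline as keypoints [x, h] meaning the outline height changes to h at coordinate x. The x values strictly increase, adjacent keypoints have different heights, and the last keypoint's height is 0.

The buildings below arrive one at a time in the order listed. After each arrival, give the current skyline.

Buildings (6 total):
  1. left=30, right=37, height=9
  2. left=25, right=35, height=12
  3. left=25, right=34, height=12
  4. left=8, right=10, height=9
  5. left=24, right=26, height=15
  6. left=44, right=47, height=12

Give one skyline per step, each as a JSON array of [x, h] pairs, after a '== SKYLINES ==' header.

== SKYLINES ==
[[30,9],[37,0]]
[[25,12],[35,9],[37,0]]
[[25,12],[35,9],[37,0]]
[[8,9],[10,0],[25,12],[35,9],[37,0]]
[[8,9],[10,0],[24,15],[26,12],[35,9],[37,0]]
[[8,9],[10,0],[24,15],[26,12],[35,9],[37,0],[44,12],[47,0]]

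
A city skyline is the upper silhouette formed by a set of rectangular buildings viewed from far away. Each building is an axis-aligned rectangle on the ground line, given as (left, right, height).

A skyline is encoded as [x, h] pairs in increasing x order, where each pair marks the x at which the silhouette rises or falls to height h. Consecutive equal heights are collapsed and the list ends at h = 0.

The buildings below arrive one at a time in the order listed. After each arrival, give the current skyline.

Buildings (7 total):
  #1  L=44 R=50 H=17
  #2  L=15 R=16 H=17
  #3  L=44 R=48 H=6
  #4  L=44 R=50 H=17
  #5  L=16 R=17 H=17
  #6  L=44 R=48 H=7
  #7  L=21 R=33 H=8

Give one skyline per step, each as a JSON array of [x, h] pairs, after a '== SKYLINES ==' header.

== SKYLINES ==
[[44,17],[50,0]]
[[15,17],[16,0],[44,17],[50,0]]
[[15,17],[16,0],[44,17],[50,0]]
[[15,17],[16,0],[44,17],[50,0]]
[[15,17],[17,0],[44,17],[50,0]]
[[15,17],[17,0],[44,17],[50,0]]
[[15,17],[17,0],[21,8],[33,0],[44,17],[50,0]]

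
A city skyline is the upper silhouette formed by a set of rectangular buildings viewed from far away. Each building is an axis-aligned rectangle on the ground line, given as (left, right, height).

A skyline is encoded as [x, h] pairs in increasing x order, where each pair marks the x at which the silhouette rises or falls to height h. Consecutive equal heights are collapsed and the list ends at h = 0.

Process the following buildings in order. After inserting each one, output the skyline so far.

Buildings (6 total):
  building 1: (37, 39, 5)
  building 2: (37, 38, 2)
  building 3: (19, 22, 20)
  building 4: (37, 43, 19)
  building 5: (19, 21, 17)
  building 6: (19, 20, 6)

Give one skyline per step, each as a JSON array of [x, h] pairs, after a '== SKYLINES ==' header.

== SKYLINES ==
[[37,5],[39,0]]
[[37,5],[39,0]]
[[19,20],[22,0],[37,5],[39,0]]
[[19,20],[22,0],[37,19],[43,0]]
[[19,20],[22,0],[37,19],[43,0]]
[[19,20],[22,0],[37,19],[43,0]]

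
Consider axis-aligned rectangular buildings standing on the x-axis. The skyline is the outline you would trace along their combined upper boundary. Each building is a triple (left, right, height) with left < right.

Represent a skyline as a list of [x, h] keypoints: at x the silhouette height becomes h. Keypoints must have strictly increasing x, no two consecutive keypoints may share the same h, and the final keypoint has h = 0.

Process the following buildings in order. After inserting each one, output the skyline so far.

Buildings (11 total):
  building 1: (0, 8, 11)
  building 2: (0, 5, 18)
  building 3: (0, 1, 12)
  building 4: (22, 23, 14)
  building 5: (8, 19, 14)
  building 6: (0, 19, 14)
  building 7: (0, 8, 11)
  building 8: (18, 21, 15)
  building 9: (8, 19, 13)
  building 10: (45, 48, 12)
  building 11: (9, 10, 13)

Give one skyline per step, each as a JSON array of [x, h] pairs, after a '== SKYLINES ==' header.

== SKYLINES ==
[[0,11],[8,0]]
[[0,18],[5,11],[8,0]]
[[0,18],[5,11],[8,0]]
[[0,18],[5,11],[8,0],[22,14],[23,0]]
[[0,18],[5,11],[8,14],[19,0],[22,14],[23,0]]
[[0,18],[5,14],[19,0],[22,14],[23,0]]
[[0,18],[5,14],[19,0],[22,14],[23,0]]
[[0,18],[5,14],[18,15],[21,0],[22,14],[23,0]]
[[0,18],[5,14],[18,15],[21,0],[22,14],[23,0]]
[[0,18],[5,14],[18,15],[21,0],[22,14],[23,0],[45,12],[48,0]]
[[0,18],[5,14],[18,15],[21,0],[22,14],[23,0],[45,12],[48,0]]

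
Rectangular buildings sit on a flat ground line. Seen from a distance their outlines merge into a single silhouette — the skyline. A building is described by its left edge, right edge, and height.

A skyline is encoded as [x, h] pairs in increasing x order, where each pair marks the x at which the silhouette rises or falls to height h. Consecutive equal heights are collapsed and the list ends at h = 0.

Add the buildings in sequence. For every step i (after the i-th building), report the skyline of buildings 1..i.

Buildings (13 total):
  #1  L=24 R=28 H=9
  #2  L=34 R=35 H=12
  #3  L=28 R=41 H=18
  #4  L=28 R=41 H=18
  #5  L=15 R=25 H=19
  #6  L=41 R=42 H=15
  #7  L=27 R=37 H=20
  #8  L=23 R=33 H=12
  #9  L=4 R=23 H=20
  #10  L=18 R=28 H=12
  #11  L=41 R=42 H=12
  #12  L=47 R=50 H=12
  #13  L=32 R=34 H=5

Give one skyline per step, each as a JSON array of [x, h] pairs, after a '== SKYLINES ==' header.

== SKYLINES ==
[[24,9],[28,0]]
[[24,9],[28,0],[34,12],[35,0]]
[[24,9],[28,18],[41,0]]
[[24,9],[28,18],[41,0]]
[[15,19],[25,9],[28,18],[41,0]]
[[15,19],[25,9],[28,18],[41,15],[42,0]]
[[15,19],[25,9],[27,20],[37,18],[41,15],[42,0]]
[[15,19],[25,12],[27,20],[37,18],[41,15],[42,0]]
[[4,20],[23,19],[25,12],[27,20],[37,18],[41,15],[42,0]]
[[4,20],[23,19],[25,12],[27,20],[37,18],[41,15],[42,0]]
[[4,20],[23,19],[25,12],[27,20],[37,18],[41,15],[42,0]]
[[4,20],[23,19],[25,12],[27,20],[37,18],[41,15],[42,0],[47,12],[50,0]]
[[4,20],[23,19],[25,12],[27,20],[37,18],[41,15],[42,0],[47,12],[50,0]]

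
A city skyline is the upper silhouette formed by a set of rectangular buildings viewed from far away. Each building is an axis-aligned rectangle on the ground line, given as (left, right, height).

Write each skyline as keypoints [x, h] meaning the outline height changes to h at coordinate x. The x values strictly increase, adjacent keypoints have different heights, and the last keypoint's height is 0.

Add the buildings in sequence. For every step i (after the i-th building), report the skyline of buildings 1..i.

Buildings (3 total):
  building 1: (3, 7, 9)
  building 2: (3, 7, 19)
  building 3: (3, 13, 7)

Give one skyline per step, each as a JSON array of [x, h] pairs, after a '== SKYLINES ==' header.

== SKYLINES ==
[[3,9],[7,0]]
[[3,19],[7,0]]
[[3,19],[7,7],[13,0]]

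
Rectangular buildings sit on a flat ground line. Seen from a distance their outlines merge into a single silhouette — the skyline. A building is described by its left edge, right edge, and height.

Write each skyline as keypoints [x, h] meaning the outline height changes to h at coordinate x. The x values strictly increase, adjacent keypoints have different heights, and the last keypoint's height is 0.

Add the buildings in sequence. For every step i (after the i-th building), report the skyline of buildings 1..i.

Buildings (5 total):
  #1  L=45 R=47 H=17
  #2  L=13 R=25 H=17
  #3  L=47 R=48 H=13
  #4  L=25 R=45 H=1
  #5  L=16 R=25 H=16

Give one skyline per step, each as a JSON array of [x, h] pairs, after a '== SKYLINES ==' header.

== SKYLINES ==
[[45,17],[47,0]]
[[13,17],[25,0],[45,17],[47,0]]
[[13,17],[25,0],[45,17],[47,13],[48,0]]
[[13,17],[25,1],[45,17],[47,13],[48,0]]
[[13,17],[25,1],[45,17],[47,13],[48,0]]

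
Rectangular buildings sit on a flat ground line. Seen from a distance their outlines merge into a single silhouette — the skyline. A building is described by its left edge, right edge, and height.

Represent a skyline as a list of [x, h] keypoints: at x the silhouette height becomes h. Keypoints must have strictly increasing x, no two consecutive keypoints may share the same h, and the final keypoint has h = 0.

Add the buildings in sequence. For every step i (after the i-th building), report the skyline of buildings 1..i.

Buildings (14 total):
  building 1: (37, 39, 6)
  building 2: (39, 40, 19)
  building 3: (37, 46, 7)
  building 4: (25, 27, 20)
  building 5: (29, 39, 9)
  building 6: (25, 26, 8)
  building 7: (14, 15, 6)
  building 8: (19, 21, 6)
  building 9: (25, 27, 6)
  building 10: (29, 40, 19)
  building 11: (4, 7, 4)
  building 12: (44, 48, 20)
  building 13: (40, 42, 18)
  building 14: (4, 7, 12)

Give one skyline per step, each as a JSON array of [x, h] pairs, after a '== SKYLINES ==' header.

== SKYLINES ==
[[37,6],[39,0]]
[[37,6],[39,19],[40,0]]
[[37,7],[39,19],[40,7],[46,0]]
[[25,20],[27,0],[37,7],[39,19],[40,7],[46,0]]
[[25,20],[27,0],[29,9],[39,19],[40,7],[46,0]]
[[25,20],[27,0],[29,9],[39,19],[40,7],[46,0]]
[[14,6],[15,0],[25,20],[27,0],[29,9],[39,19],[40,7],[46,0]]
[[14,6],[15,0],[19,6],[21,0],[25,20],[27,0],[29,9],[39,19],[40,7],[46,0]]
[[14,6],[15,0],[19,6],[21,0],[25,20],[27,0],[29,9],[39,19],[40,7],[46,0]]
[[14,6],[15,0],[19,6],[21,0],[25,20],[27,0],[29,19],[40,7],[46,0]]
[[4,4],[7,0],[14,6],[15,0],[19,6],[21,0],[25,20],[27,0],[29,19],[40,7],[46,0]]
[[4,4],[7,0],[14,6],[15,0],[19,6],[21,0],[25,20],[27,0],[29,19],[40,7],[44,20],[48,0]]
[[4,4],[7,0],[14,6],[15,0],[19,6],[21,0],[25,20],[27,0],[29,19],[40,18],[42,7],[44,20],[48,0]]
[[4,12],[7,0],[14,6],[15,0],[19,6],[21,0],[25,20],[27,0],[29,19],[40,18],[42,7],[44,20],[48,0]]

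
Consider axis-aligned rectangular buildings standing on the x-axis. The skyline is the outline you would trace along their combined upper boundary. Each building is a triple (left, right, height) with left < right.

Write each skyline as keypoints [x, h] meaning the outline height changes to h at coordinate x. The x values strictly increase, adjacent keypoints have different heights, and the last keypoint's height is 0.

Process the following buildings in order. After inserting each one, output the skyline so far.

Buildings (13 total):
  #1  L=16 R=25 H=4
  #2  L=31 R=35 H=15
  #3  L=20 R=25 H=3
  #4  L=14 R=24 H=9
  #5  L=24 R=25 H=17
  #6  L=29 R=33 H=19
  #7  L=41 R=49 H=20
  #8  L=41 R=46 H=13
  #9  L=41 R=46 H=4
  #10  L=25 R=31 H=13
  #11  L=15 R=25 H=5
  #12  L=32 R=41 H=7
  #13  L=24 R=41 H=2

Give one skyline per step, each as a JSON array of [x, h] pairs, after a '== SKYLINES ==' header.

== SKYLINES ==
[[16,4],[25,0]]
[[16,4],[25,0],[31,15],[35,0]]
[[16,4],[25,0],[31,15],[35,0]]
[[14,9],[24,4],[25,0],[31,15],[35,0]]
[[14,9],[24,17],[25,0],[31,15],[35,0]]
[[14,9],[24,17],[25,0],[29,19],[33,15],[35,0]]
[[14,9],[24,17],[25,0],[29,19],[33,15],[35,0],[41,20],[49,0]]
[[14,9],[24,17],[25,0],[29,19],[33,15],[35,0],[41,20],[49,0]]
[[14,9],[24,17],[25,0],[29,19],[33,15],[35,0],[41,20],[49,0]]
[[14,9],[24,17],[25,13],[29,19],[33,15],[35,0],[41,20],[49,0]]
[[14,9],[24,17],[25,13],[29,19],[33,15],[35,0],[41,20],[49,0]]
[[14,9],[24,17],[25,13],[29,19],[33,15],[35,7],[41,20],[49,0]]
[[14,9],[24,17],[25,13],[29,19],[33,15],[35,7],[41,20],[49,0]]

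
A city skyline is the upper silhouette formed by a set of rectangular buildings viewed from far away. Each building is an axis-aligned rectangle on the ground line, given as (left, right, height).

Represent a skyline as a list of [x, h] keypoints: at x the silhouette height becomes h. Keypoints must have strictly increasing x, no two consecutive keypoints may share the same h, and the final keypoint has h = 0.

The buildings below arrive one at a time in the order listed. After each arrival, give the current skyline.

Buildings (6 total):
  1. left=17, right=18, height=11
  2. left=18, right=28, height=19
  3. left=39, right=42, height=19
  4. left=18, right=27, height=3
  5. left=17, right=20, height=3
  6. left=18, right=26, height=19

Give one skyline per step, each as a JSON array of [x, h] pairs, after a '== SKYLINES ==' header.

== SKYLINES ==
[[17,11],[18,0]]
[[17,11],[18,19],[28,0]]
[[17,11],[18,19],[28,0],[39,19],[42,0]]
[[17,11],[18,19],[28,0],[39,19],[42,0]]
[[17,11],[18,19],[28,0],[39,19],[42,0]]
[[17,11],[18,19],[28,0],[39,19],[42,0]]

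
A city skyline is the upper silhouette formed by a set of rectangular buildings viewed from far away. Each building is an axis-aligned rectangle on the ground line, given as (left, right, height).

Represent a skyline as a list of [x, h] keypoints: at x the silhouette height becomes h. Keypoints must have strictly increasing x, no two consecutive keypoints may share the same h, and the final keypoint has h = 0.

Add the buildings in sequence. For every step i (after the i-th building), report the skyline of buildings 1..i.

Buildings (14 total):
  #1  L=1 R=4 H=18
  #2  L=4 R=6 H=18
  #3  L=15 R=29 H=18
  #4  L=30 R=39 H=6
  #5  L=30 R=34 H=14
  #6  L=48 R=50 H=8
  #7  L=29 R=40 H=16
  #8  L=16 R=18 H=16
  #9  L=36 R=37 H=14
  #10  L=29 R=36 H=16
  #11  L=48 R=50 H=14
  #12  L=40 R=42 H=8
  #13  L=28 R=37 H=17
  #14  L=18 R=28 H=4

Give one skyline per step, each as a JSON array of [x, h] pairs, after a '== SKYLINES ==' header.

== SKYLINES ==
[[1,18],[4,0]]
[[1,18],[6,0]]
[[1,18],[6,0],[15,18],[29,0]]
[[1,18],[6,0],[15,18],[29,0],[30,6],[39,0]]
[[1,18],[6,0],[15,18],[29,0],[30,14],[34,6],[39,0]]
[[1,18],[6,0],[15,18],[29,0],[30,14],[34,6],[39,0],[48,8],[50,0]]
[[1,18],[6,0],[15,18],[29,16],[40,0],[48,8],[50,0]]
[[1,18],[6,0],[15,18],[29,16],[40,0],[48,8],[50,0]]
[[1,18],[6,0],[15,18],[29,16],[40,0],[48,8],[50,0]]
[[1,18],[6,0],[15,18],[29,16],[40,0],[48,8],[50,0]]
[[1,18],[6,0],[15,18],[29,16],[40,0],[48,14],[50,0]]
[[1,18],[6,0],[15,18],[29,16],[40,8],[42,0],[48,14],[50,0]]
[[1,18],[6,0],[15,18],[29,17],[37,16],[40,8],[42,0],[48,14],[50,0]]
[[1,18],[6,0],[15,18],[29,17],[37,16],[40,8],[42,0],[48,14],[50,0]]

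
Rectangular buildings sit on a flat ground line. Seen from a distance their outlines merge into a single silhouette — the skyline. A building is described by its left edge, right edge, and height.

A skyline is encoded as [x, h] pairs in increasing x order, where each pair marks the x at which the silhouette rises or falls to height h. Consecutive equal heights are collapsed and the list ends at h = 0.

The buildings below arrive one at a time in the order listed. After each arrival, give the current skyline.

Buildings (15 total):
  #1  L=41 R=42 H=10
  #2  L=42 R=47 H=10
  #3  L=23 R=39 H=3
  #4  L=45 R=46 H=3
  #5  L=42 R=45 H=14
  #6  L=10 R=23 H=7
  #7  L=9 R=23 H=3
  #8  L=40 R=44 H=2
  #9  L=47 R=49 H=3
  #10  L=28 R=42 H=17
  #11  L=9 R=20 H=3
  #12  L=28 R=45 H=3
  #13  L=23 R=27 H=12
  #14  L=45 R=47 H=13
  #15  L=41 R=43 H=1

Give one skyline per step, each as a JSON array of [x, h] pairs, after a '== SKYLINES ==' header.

== SKYLINES ==
[[41,10],[42,0]]
[[41,10],[47,0]]
[[23,3],[39,0],[41,10],[47,0]]
[[23,3],[39,0],[41,10],[47,0]]
[[23,3],[39,0],[41,10],[42,14],[45,10],[47,0]]
[[10,7],[23,3],[39,0],[41,10],[42,14],[45,10],[47,0]]
[[9,3],[10,7],[23,3],[39,0],[41,10],[42,14],[45,10],[47,0]]
[[9,3],[10,7],[23,3],[39,0],[40,2],[41,10],[42,14],[45,10],[47,0]]
[[9,3],[10,7],[23,3],[39,0],[40,2],[41,10],[42,14],[45,10],[47,3],[49,0]]
[[9,3],[10,7],[23,3],[28,17],[42,14],[45,10],[47,3],[49,0]]
[[9,3],[10,7],[23,3],[28,17],[42,14],[45,10],[47,3],[49,0]]
[[9,3],[10,7],[23,3],[28,17],[42,14],[45,10],[47,3],[49,0]]
[[9,3],[10,7],[23,12],[27,3],[28,17],[42,14],[45,10],[47,3],[49,0]]
[[9,3],[10,7],[23,12],[27,3],[28,17],[42,14],[45,13],[47,3],[49,0]]
[[9,3],[10,7],[23,12],[27,3],[28,17],[42,14],[45,13],[47,3],[49,0]]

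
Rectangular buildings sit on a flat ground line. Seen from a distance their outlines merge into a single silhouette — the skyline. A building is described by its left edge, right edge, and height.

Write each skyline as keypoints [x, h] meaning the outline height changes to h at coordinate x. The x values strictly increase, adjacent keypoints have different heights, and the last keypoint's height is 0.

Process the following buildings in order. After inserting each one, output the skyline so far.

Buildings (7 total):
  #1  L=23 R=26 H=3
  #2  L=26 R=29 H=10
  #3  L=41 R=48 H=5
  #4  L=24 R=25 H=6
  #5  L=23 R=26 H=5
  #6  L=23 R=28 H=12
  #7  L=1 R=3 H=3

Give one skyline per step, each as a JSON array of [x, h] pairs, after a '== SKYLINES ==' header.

== SKYLINES ==
[[23,3],[26,0]]
[[23,3],[26,10],[29,0]]
[[23,3],[26,10],[29,0],[41,5],[48,0]]
[[23,3],[24,6],[25,3],[26,10],[29,0],[41,5],[48,0]]
[[23,5],[24,6],[25,5],[26,10],[29,0],[41,5],[48,0]]
[[23,12],[28,10],[29,0],[41,5],[48,0]]
[[1,3],[3,0],[23,12],[28,10],[29,0],[41,5],[48,0]]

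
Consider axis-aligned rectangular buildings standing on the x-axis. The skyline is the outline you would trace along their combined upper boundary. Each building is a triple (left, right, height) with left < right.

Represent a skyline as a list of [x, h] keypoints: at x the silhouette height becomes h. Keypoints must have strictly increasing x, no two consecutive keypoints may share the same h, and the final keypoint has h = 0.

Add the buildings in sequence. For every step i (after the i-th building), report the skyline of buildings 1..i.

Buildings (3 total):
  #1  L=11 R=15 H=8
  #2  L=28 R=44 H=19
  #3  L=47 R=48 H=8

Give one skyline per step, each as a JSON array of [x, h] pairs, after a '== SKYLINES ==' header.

== SKYLINES ==
[[11,8],[15,0]]
[[11,8],[15,0],[28,19],[44,0]]
[[11,8],[15,0],[28,19],[44,0],[47,8],[48,0]]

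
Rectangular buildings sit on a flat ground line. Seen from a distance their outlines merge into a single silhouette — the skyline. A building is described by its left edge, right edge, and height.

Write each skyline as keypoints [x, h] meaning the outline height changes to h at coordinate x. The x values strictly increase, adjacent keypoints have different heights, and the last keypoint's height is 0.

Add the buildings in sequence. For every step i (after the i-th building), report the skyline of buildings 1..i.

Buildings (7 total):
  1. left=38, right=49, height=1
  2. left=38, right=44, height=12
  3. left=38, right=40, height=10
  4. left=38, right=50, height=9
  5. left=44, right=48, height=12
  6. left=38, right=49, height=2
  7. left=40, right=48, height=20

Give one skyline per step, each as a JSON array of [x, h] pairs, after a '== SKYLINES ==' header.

== SKYLINES ==
[[38,1],[49,0]]
[[38,12],[44,1],[49,0]]
[[38,12],[44,1],[49,0]]
[[38,12],[44,9],[50,0]]
[[38,12],[48,9],[50,0]]
[[38,12],[48,9],[50,0]]
[[38,12],[40,20],[48,9],[50,0]]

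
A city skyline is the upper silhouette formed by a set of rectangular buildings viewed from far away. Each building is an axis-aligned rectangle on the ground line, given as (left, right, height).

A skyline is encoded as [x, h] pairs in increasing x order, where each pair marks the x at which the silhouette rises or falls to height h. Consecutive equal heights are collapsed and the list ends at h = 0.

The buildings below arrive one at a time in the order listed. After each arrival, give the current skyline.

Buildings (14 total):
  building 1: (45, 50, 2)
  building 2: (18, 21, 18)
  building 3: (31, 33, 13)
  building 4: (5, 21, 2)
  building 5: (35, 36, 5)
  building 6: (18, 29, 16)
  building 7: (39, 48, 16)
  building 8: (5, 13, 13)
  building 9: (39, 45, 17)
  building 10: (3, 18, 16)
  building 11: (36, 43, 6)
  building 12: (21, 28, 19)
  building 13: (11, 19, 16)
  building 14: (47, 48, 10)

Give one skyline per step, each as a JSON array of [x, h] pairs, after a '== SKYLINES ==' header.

== SKYLINES ==
[[45,2],[50,0]]
[[18,18],[21,0],[45,2],[50,0]]
[[18,18],[21,0],[31,13],[33,0],[45,2],[50,0]]
[[5,2],[18,18],[21,0],[31,13],[33,0],[45,2],[50,0]]
[[5,2],[18,18],[21,0],[31,13],[33,0],[35,5],[36,0],[45,2],[50,0]]
[[5,2],[18,18],[21,16],[29,0],[31,13],[33,0],[35,5],[36,0],[45,2],[50,0]]
[[5,2],[18,18],[21,16],[29,0],[31,13],[33,0],[35,5],[36,0],[39,16],[48,2],[50,0]]
[[5,13],[13,2],[18,18],[21,16],[29,0],[31,13],[33,0],[35,5],[36,0],[39,16],[48,2],[50,0]]
[[5,13],[13,2],[18,18],[21,16],[29,0],[31,13],[33,0],[35,5],[36,0],[39,17],[45,16],[48,2],[50,0]]
[[3,16],[18,18],[21,16],[29,0],[31,13],[33,0],[35,5],[36,0],[39,17],[45,16],[48,2],[50,0]]
[[3,16],[18,18],[21,16],[29,0],[31,13],[33,0],[35,5],[36,6],[39,17],[45,16],[48,2],[50,0]]
[[3,16],[18,18],[21,19],[28,16],[29,0],[31,13],[33,0],[35,5],[36,6],[39,17],[45,16],[48,2],[50,0]]
[[3,16],[18,18],[21,19],[28,16],[29,0],[31,13],[33,0],[35,5],[36,6],[39,17],[45,16],[48,2],[50,0]]
[[3,16],[18,18],[21,19],[28,16],[29,0],[31,13],[33,0],[35,5],[36,6],[39,17],[45,16],[48,2],[50,0]]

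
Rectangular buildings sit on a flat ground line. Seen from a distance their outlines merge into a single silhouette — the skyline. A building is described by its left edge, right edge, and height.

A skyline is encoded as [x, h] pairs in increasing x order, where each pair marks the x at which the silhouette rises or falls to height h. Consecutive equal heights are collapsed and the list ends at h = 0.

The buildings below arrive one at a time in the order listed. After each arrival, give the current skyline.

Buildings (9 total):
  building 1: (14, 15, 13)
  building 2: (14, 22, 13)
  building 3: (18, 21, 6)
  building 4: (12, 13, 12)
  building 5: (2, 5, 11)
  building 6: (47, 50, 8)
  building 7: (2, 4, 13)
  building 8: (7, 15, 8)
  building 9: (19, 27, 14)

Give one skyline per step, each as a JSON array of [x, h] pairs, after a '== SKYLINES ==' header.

== SKYLINES ==
[[14,13],[15,0]]
[[14,13],[22,0]]
[[14,13],[22,0]]
[[12,12],[13,0],[14,13],[22,0]]
[[2,11],[5,0],[12,12],[13,0],[14,13],[22,0]]
[[2,11],[5,0],[12,12],[13,0],[14,13],[22,0],[47,8],[50,0]]
[[2,13],[4,11],[5,0],[12,12],[13,0],[14,13],[22,0],[47,8],[50,0]]
[[2,13],[4,11],[5,0],[7,8],[12,12],[13,8],[14,13],[22,0],[47,8],[50,0]]
[[2,13],[4,11],[5,0],[7,8],[12,12],[13,8],[14,13],[19,14],[27,0],[47,8],[50,0]]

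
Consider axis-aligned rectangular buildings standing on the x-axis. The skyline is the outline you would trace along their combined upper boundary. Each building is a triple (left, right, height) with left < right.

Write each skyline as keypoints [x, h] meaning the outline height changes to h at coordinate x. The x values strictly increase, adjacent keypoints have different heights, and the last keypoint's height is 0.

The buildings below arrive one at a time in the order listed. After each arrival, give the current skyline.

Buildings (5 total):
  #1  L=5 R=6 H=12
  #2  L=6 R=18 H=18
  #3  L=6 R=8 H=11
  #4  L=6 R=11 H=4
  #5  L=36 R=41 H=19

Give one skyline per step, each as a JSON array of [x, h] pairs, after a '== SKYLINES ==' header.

== SKYLINES ==
[[5,12],[6,0]]
[[5,12],[6,18],[18,0]]
[[5,12],[6,18],[18,0]]
[[5,12],[6,18],[18,0]]
[[5,12],[6,18],[18,0],[36,19],[41,0]]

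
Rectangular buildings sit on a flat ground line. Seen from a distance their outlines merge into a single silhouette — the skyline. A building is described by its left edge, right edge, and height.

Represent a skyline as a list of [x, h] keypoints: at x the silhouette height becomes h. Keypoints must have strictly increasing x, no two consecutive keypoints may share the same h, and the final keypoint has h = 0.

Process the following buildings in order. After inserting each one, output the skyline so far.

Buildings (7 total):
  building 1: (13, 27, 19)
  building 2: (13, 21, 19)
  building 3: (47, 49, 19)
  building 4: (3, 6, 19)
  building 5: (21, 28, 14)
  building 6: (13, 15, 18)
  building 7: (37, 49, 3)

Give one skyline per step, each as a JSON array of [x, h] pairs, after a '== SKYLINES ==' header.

== SKYLINES ==
[[13,19],[27,0]]
[[13,19],[27,0]]
[[13,19],[27,0],[47,19],[49,0]]
[[3,19],[6,0],[13,19],[27,0],[47,19],[49,0]]
[[3,19],[6,0],[13,19],[27,14],[28,0],[47,19],[49,0]]
[[3,19],[6,0],[13,19],[27,14],[28,0],[47,19],[49,0]]
[[3,19],[6,0],[13,19],[27,14],[28,0],[37,3],[47,19],[49,0]]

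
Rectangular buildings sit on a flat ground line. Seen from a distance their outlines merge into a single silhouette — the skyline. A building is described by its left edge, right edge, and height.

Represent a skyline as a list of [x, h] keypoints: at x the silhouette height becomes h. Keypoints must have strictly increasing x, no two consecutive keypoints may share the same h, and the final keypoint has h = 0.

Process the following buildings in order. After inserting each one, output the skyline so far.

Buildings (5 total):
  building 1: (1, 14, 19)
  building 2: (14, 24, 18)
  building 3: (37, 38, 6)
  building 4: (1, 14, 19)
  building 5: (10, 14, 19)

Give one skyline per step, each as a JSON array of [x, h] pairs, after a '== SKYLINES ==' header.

== SKYLINES ==
[[1,19],[14,0]]
[[1,19],[14,18],[24,0]]
[[1,19],[14,18],[24,0],[37,6],[38,0]]
[[1,19],[14,18],[24,0],[37,6],[38,0]]
[[1,19],[14,18],[24,0],[37,6],[38,0]]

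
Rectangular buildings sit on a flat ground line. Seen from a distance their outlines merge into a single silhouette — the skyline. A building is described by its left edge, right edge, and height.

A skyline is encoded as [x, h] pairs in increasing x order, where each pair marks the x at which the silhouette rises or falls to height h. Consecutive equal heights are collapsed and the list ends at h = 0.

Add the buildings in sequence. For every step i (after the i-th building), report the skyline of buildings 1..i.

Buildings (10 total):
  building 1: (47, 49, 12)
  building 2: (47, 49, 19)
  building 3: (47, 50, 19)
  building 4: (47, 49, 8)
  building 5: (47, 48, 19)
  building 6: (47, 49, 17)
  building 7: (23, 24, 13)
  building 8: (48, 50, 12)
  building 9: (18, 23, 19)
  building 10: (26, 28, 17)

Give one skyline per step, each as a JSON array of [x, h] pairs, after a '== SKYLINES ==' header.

== SKYLINES ==
[[47,12],[49,0]]
[[47,19],[49,0]]
[[47,19],[50,0]]
[[47,19],[50,0]]
[[47,19],[50,0]]
[[47,19],[50,0]]
[[23,13],[24,0],[47,19],[50,0]]
[[23,13],[24,0],[47,19],[50,0]]
[[18,19],[23,13],[24,0],[47,19],[50,0]]
[[18,19],[23,13],[24,0],[26,17],[28,0],[47,19],[50,0]]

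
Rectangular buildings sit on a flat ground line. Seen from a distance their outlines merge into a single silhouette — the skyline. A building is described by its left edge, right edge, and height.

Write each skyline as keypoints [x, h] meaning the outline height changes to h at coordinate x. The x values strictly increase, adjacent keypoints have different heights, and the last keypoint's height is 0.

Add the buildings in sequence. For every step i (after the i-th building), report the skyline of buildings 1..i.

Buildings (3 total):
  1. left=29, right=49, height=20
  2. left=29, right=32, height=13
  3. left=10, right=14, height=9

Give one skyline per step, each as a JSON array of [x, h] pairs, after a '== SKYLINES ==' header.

== SKYLINES ==
[[29,20],[49,0]]
[[29,20],[49,0]]
[[10,9],[14,0],[29,20],[49,0]]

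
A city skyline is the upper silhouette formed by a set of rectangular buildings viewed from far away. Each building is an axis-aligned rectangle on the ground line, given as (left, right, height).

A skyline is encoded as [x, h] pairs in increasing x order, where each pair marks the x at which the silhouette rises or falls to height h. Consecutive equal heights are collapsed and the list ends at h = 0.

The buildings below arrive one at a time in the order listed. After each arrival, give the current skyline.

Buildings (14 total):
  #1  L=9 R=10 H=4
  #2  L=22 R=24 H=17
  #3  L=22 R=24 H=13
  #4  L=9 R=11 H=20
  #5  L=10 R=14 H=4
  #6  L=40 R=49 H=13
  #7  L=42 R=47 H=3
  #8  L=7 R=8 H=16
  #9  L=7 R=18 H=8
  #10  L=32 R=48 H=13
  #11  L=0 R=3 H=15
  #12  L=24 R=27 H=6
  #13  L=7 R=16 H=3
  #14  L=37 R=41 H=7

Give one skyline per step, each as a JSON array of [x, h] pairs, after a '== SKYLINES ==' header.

== SKYLINES ==
[[9,4],[10,0]]
[[9,4],[10,0],[22,17],[24,0]]
[[9,4],[10,0],[22,17],[24,0]]
[[9,20],[11,0],[22,17],[24,0]]
[[9,20],[11,4],[14,0],[22,17],[24,0]]
[[9,20],[11,4],[14,0],[22,17],[24,0],[40,13],[49,0]]
[[9,20],[11,4],[14,0],[22,17],[24,0],[40,13],[49,0]]
[[7,16],[8,0],[9,20],[11,4],[14,0],[22,17],[24,0],[40,13],[49,0]]
[[7,16],[8,8],[9,20],[11,8],[18,0],[22,17],[24,0],[40,13],[49,0]]
[[7,16],[8,8],[9,20],[11,8],[18,0],[22,17],[24,0],[32,13],[49,0]]
[[0,15],[3,0],[7,16],[8,8],[9,20],[11,8],[18,0],[22,17],[24,0],[32,13],[49,0]]
[[0,15],[3,0],[7,16],[8,8],[9,20],[11,8],[18,0],[22,17],[24,6],[27,0],[32,13],[49,0]]
[[0,15],[3,0],[7,16],[8,8],[9,20],[11,8],[18,0],[22,17],[24,6],[27,0],[32,13],[49,0]]
[[0,15],[3,0],[7,16],[8,8],[9,20],[11,8],[18,0],[22,17],[24,6],[27,0],[32,13],[49,0]]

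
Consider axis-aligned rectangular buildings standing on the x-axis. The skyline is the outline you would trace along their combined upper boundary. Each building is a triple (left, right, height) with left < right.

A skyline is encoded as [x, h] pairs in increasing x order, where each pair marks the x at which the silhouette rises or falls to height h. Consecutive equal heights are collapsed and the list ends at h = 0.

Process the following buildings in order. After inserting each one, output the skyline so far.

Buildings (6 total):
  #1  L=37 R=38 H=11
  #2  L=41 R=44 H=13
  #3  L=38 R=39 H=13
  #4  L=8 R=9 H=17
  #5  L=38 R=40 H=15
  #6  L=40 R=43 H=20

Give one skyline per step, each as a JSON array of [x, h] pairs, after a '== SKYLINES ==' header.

== SKYLINES ==
[[37,11],[38,0]]
[[37,11],[38,0],[41,13],[44,0]]
[[37,11],[38,13],[39,0],[41,13],[44,0]]
[[8,17],[9,0],[37,11],[38,13],[39,0],[41,13],[44,0]]
[[8,17],[9,0],[37,11],[38,15],[40,0],[41,13],[44,0]]
[[8,17],[9,0],[37,11],[38,15],[40,20],[43,13],[44,0]]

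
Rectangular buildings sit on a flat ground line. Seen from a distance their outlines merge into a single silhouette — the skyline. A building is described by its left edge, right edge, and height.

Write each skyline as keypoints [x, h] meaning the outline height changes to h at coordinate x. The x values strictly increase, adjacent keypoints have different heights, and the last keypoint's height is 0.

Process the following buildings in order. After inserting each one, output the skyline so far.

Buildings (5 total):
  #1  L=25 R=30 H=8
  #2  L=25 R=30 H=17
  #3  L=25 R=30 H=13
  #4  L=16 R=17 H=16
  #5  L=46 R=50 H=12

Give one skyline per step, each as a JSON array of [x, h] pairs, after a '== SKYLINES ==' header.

== SKYLINES ==
[[25,8],[30,0]]
[[25,17],[30,0]]
[[25,17],[30,0]]
[[16,16],[17,0],[25,17],[30,0]]
[[16,16],[17,0],[25,17],[30,0],[46,12],[50,0]]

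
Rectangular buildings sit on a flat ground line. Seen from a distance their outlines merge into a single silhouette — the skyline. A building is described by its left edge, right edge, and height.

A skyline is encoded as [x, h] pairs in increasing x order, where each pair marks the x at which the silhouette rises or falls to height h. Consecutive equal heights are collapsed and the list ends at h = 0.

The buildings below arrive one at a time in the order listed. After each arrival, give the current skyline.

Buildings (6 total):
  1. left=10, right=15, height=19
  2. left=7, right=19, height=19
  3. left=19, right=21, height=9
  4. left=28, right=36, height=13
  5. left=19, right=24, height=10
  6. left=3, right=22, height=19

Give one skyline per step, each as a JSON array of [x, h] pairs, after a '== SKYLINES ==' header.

== SKYLINES ==
[[10,19],[15,0]]
[[7,19],[19,0]]
[[7,19],[19,9],[21,0]]
[[7,19],[19,9],[21,0],[28,13],[36,0]]
[[7,19],[19,10],[24,0],[28,13],[36,0]]
[[3,19],[22,10],[24,0],[28,13],[36,0]]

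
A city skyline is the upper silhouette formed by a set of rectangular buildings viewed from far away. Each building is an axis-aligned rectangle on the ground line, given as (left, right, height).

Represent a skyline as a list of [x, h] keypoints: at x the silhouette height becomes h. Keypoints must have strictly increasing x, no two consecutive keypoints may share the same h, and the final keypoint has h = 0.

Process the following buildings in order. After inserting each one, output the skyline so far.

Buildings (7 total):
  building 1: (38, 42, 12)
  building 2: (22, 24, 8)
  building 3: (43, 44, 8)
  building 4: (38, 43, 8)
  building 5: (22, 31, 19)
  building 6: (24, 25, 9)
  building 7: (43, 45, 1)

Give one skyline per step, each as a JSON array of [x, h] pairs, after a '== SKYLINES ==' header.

== SKYLINES ==
[[38,12],[42,0]]
[[22,8],[24,0],[38,12],[42,0]]
[[22,8],[24,0],[38,12],[42,0],[43,8],[44,0]]
[[22,8],[24,0],[38,12],[42,8],[44,0]]
[[22,19],[31,0],[38,12],[42,8],[44,0]]
[[22,19],[31,0],[38,12],[42,8],[44,0]]
[[22,19],[31,0],[38,12],[42,8],[44,1],[45,0]]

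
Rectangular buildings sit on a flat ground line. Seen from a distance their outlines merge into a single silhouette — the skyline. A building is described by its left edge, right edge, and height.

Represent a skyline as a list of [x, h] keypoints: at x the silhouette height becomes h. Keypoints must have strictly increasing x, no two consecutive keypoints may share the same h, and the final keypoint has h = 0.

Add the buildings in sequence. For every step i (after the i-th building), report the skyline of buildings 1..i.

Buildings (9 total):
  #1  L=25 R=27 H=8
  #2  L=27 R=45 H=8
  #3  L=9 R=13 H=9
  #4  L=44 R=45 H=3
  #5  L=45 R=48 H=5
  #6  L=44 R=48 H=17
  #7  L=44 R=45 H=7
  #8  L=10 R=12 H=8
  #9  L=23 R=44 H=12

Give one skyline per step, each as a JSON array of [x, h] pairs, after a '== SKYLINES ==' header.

== SKYLINES ==
[[25,8],[27,0]]
[[25,8],[45,0]]
[[9,9],[13,0],[25,8],[45,0]]
[[9,9],[13,0],[25,8],[45,0]]
[[9,9],[13,0],[25,8],[45,5],[48,0]]
[[9,9],[13,0],[25,8],[44,17],[48,0]]
[[9,9],[13,0],[25,8],[44,17],[48,0]]
[[9,9],[13,0],[25,8],[44,17],[48,0]]
[[9,9],[13,0],[23,12],[44,17],[48,0]]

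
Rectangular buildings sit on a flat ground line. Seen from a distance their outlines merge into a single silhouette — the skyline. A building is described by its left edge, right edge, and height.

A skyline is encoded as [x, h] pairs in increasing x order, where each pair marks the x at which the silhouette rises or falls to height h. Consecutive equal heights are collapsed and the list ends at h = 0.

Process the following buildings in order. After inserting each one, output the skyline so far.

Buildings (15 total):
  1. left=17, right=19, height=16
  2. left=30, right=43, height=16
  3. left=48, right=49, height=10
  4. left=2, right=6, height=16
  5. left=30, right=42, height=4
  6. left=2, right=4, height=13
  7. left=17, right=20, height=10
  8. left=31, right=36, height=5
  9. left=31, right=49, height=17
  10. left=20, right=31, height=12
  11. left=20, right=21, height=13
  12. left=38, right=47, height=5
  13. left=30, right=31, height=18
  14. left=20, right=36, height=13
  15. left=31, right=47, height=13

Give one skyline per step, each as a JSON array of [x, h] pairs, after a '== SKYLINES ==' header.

== SKYLINES ==
[[17,16],[19,0]]
[[17,16],[19,0],[30,16],[43,0]]
[[17,16],[19,0],[30,16],[43,0],[48,10],[49,0]]
[[2,16],[6,0],[17,16],[19,0],[30,16],[43,0],[48,10],[49,0]]
[[2,16],[6,0],[17,16],[19,0],[30,16],[43,0],[48,10],[49,0]]
[[2,16],[6,0],[17,16],[19,0],[30,16],[43,0],[48,10],[49,0]]
[[2,16],[6,0],[17,16],[19,10],[20,0],[30,16],[43,0],[48,10],[49,0]]
[[2,16],[6,0],[17,16],[19,10],[20,0],[30,16],[43,0],[48,10],[49,0]]
[[2,16],[6,0],[17,16],[19,10],[20,0],[30,16],[31,17],[49,0]]
[[2,16],[6,0],[17,16],[19,10],[20,12],[30,16],[31,17],[49,0]]
[[2,16],[6,0],[17,16],[19,10],[20,13],[21,12],[30,16],[31,17],[49,0]]
[[2,16],[6,0],[17,16],[19,10],[20,13],[21,12],[30,16],[31,17],[49,0]]
[[2,16],[6,0],[17,16],[19,10],[20,13],[21,12],[30,18],[31,17],[49,0]]
[[2,16],[6,0],[17,16],[19,10],[20,13],[30,18],[31,17],[49,0]]
[[2,16],[6,0],[17,16],[19,10],[20,13],[30,18],[31,17],[49,0]]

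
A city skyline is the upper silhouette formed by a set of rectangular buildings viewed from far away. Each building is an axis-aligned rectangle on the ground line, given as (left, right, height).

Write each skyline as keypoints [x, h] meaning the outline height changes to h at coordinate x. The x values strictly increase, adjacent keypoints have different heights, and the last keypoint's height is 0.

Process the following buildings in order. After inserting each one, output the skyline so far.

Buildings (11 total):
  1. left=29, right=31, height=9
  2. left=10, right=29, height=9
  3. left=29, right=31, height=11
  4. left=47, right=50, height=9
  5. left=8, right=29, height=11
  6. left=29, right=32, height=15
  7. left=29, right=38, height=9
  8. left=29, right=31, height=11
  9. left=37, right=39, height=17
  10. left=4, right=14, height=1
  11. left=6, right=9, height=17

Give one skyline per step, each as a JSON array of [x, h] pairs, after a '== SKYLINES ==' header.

== SKYLINES ==
[[29,9],[31,0]]
[[10,9],[31,0]]
[[10,9],[29,11],[31,0]]
[[10,9],[29,11],[31,0],[47,9],[50,0]]
[[8,11],[31,0],[47,9],[50,0]]
[[8,11],[29,15],[32,0],[47,9],[50,0]]
[[8,11],[29,15],[32,9],[38,0],[47,9],[50,0]]
[[8,11],[29,15],[32,9],[38,0],[47,9],[50,0]]
[[8,11],[29,15],[32,9],[37,17],[39,0],[47,9],[50,0]]
[[4,1],[8,11],[29,15],[32,9],[37,17],[39,0],[47,9],[50,0]]
[[4,1],[6,17],[9,11],[29,15],[32,9],[37,17],[39,0],[47,9],[50,0]]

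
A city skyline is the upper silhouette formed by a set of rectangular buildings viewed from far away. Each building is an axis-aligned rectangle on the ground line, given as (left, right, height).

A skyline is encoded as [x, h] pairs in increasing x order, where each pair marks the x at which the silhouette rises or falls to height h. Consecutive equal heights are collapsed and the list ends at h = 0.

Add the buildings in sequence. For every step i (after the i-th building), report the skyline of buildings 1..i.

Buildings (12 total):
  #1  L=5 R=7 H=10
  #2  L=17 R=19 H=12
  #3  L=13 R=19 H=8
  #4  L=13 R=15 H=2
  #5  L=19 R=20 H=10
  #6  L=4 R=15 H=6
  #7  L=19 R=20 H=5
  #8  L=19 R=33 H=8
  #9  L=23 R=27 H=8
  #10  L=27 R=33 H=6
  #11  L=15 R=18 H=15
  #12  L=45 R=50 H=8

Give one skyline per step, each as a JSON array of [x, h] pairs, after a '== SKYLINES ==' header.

== SKYLINES ==
[[5,10],[7,0]]
[[5,10],[7,0],[17,12],[19,0]]
[[5,10],[7,0],[13,8],[17,12],[19,0]]
[[5,10],[7,0],[13,8],[17,12],[19,0]]
[[5,10],[7,0],[13,8],[17,12],[19,10],[20,0]]
[[4,6],[5,10],[7,6],[13,8],[17,12],[19,10],[20,0]]
[[4,6],[5,10],[7,6],[13,8],[17,12],[19,10],[20,0]]
[[4,6],[5,10],[7,6],[13,8],[17,12],[19,10],[20,8],[33,0]]
[[4,6],[5,10],[7,6],[13,8],[17,12],[19,10],[20,8],[33,0]]
[[4,6],[5,10],[7,6],[13,8],[17,12],[19,10],[20,8],[33,0]]
[[4,6],[5,10],[7,6],[13,8],[15,15],[18,12],[19,10],[20,8],[33,0]]
[[4,6],[5,10],[7,6],[13,8],[15,15],[18,12],[19,10],[20,8],[33,0],[45,8],[50,0]]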